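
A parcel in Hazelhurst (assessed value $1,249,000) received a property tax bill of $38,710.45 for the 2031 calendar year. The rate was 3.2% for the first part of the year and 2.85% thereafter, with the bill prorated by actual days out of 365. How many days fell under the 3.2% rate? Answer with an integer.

260 days

Let d = days at the first rate; then 365 − d days at the second rate.
$1,249,000 × [3.2%·d + 2.85%·(365−d)] / 365 = $38,710.45
Solving gives d = 260, so the new rate took effect on September 18, 2031.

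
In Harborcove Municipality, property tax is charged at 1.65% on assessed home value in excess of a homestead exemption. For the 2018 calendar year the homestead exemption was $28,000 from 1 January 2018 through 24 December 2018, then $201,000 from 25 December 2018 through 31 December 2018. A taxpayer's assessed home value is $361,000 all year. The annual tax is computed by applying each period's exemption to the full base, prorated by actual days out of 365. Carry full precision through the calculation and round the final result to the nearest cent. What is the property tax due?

$5,439.76

1 January – 24 December 2018: 358 days, exemption $28,000 → ($361,000 − $28,000) × 1.65% × 358/365 = $5,389.1260
25 December – 31 December 2018: 7 days, exemption $201,000 → ($361,000 − $201,000) × 1.65% × 7/365 = $50.6301
Total = $5,439.7562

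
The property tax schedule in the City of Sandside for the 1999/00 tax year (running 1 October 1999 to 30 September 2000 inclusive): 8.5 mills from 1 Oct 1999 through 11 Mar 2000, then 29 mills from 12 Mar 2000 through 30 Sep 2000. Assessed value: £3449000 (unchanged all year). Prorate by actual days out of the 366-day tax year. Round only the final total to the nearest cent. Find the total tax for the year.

£68532.38

1 Oct 1999 – 11 Mar 2000: 163 days at 8.5 mills → £3449000 × 0.85% × 163/366 = £13056.2555
12 Mar – 30 Sep 2000: 203 days at 29 mills → £3449000 × 2.9% × 203/366 = £55476.1284
Total = £68532.3839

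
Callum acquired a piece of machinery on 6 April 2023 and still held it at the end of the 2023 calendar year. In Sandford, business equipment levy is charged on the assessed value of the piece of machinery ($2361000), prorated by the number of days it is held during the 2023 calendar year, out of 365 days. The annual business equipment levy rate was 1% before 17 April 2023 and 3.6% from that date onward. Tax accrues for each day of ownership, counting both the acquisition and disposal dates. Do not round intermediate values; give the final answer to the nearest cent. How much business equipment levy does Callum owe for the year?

6 April – 16 April 2023: 11 days at 1% → $2361000 × 1% × 11/365 = $711.5342
17 April – 31 December 2023: 259 days at 3.6% → $2361000 × 3.6% × 259/365 = $60312.2301
Total = $61023.7644

$61023.76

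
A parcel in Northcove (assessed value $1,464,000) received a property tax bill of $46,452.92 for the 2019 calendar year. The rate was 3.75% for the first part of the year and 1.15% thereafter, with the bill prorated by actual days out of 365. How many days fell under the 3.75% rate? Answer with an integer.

Let d = days at the first rate; then 365 − d days at the second rate.
$1,464,000 × [3.75%·d + 1.15%·(365−d)] / 365 = $46,452.92
Solving gives d = 284, so the new rate took effect on 12 Oct 2019.

284 days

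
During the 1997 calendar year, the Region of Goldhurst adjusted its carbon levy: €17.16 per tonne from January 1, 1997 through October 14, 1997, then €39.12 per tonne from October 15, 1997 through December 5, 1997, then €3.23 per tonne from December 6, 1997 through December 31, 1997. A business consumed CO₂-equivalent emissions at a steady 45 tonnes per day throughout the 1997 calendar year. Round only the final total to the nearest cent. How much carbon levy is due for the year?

January 1 – October 14, 1997: 287 days × 45 tonnes/day = 12,915 tonnes at €17.16/tonne → €221621.40
October 15 – December 5, 1997: 52 days × 45 tonnes/day = 2,340 tonnes at €39.12/tonne → €91540.80
December 6 – December 31, 1997: 26 days × 45 tonnes/day = 1,170 tonnes at €3.23/tonne → €3779.10

€316941.30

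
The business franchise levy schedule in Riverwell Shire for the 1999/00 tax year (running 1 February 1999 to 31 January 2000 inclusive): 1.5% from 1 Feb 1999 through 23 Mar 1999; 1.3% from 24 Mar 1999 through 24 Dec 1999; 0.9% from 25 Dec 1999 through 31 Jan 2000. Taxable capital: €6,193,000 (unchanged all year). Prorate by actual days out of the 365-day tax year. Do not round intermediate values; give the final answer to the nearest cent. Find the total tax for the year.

€79,660.64

1 Feb – 23 Mar 1999: 51 days at 1.5% → €6,193,000 × 1.5% × 51/365 = €12,979.8493
24 Mar – 24 Dec 1999: 276 days at 1.3% → €6,193,000 × 1.3% × 276/365 = €60,878.0384
25 Dec 1999 – 31 Jan 2000: 38 days at 0.9% → €6,193,000 × 0.9% × 38/365 = €5,802.7562
Total = €79,660.6438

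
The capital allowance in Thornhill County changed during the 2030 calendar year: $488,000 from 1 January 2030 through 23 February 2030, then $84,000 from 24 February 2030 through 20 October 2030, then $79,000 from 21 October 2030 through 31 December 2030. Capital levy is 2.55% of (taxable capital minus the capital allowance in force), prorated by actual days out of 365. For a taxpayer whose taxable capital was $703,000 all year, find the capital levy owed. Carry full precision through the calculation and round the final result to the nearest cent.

1 January – 23 February 2030: 54 days, exemption $488,000 → ($703,000 − $488,000) × 2.55% × 54/365 = $811.1096
24 February – 20 October 2030: 239 days, exemption $84,000 → ($703,000 − $84,000) × 2.55% × 239/365 = $10,335.6041
21 October – 31 December 2030: 72 days, exemption $79,000 → ($703,000 − $79,000) × 2.55% × 72/365 = $3,138.8055
Total = $14,285.5192

$14,285.52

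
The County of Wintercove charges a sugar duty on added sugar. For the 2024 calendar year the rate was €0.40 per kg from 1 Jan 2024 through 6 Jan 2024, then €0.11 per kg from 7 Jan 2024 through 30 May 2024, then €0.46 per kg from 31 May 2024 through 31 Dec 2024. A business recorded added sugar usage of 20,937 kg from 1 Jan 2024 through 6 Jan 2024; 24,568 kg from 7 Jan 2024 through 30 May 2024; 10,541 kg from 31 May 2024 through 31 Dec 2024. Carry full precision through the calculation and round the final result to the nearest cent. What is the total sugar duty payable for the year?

€15,926.14

1 Jan – 6 Jan 2024: 20,937 kg at €0.40/kg → €8,374.80
7 Jan – 30 May 2024: 24,568 kg at €0.11/kg → €2,702.48
31 May – 31 Dec 2024: 10,541 kg at €0.46/kg → €4,848.86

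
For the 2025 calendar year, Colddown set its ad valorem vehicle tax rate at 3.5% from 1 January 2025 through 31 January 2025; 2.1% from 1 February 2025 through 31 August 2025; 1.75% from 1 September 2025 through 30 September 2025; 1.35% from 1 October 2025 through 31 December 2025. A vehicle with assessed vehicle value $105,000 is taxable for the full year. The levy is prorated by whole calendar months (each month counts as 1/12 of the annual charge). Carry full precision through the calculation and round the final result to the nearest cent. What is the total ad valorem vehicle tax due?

$2,100.00

1 January – 31 January 2025: 1 month at 3.5% → $105,000 × 3.5% × 1/12 = $306.2500
1 February – 31 August 2025: 7 months at 2.1% → $105,000 × 2.1% × 7/12 = $1,286.2500
1 September – 30 September 2025: 1 month at 1.75% → $105,000 × 1.75% × 1/12 = $153.1250
1 October – 31 December 2025: 3 months at 1.35% → $105,000 × 1.35% × 3/12 = $354.3750
Total = $2,100.0000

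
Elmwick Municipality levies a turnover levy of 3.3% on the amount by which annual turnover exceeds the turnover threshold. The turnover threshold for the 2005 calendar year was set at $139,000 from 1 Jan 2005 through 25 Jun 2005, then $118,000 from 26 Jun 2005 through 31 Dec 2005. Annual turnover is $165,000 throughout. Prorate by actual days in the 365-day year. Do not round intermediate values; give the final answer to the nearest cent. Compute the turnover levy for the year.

1 Jan – 25 Jun 2005: 176 days, exemption $139,000 → ($165,000 − $139,000) × 3.3% × 176/365 = $413.7205
26 Jun – 31 Dec 2005: 189 days, exemption $118,000 → ($165,000 − $118,000) × 3.3% × 189/365 = $803.1205
Total = $1,216.8411

$1,216.84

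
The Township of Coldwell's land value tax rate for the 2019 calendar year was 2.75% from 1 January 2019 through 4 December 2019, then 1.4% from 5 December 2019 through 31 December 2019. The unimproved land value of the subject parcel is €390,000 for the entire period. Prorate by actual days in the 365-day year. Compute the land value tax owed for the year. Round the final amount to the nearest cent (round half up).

1 January – 4 December 2019: 338 days at 2.75% → €390,000 × 2.75% × 338/365 = €9,931.6438
5 December – 31 December 2019: 27 days at 1.4% → €390,000 × 1.4% × 27/365 = €403.8904
Total = €10,335.5342

€10,335.53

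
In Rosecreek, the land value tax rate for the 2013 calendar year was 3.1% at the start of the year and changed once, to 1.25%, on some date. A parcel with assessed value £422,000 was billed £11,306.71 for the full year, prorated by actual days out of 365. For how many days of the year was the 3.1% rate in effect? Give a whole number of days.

Let d = days at the first rate; then 365 − d days at the second rate.
£422,000 × [3.1%·d + 1.25%·(365−d)] / 365 = £11,306.71
Solving gives d = 282, so the new rate took effect on October 10, 2013.

282 days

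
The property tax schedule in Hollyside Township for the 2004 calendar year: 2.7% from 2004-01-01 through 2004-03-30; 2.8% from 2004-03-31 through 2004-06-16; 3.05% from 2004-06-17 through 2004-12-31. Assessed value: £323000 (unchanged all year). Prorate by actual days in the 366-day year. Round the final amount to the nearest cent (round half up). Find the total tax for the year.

£9401.42

2004-01-01 to 2004-03-30: 90 days at 2.7% → £323000 × 2.7% × 90/366 = £2144.5082
2004-03-31 to 2004-06-16: 78 days at 2.8% → £323000 × 2.8% × 78/366 = £1927.4098
2004-06-17 to 2004-12-31: 198 days at 3.05% → £323000 × 3.05% × 198/366 = £5329.5000
Total = £9401.4180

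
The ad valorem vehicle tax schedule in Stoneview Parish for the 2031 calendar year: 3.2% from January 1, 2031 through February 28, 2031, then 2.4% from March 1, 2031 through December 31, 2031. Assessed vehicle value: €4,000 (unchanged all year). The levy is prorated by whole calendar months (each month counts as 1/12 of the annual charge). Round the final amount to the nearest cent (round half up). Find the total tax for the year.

€101.33

January 1 – February 28, 2031: 2 months at 3.2% → €4,000 × 3.2% × 2/12 = €21.3333
March 1 – December 31, 2031: 10 months at 2.4% → €4,000 × 2.4% × 10/12 = €80.0000
Total = €101.3333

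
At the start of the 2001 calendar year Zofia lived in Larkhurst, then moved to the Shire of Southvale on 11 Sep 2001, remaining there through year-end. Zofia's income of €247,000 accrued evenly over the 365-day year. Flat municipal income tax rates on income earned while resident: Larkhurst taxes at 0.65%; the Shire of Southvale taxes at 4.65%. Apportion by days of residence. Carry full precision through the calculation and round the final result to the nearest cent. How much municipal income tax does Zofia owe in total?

€4,637.17

Larkhurst, 1 Jan – 10 Sep 2001: 253 days → €247,000 × 0.65% × 253/365 = €1,112.8534
The Shire of Southvale, 11 Sep – 31 Dec 2001: 112 days → €247,000 × 4.65% × 112/365 = €3,524.3178
Total = €4,637.1712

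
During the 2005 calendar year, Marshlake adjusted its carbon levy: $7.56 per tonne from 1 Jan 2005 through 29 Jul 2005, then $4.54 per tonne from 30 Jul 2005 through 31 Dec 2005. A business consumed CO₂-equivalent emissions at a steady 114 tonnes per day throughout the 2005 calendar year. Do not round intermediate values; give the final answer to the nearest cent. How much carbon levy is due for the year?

$261,208.20

1 Jan – 29 Jul 2005: 210 days × 114 tonnes/day = 23,940 tonnes at $7.56/tonne → $180,986.40
30 Jul – 31 Dec 2005: 155 days × 114 tonnes/day = 17,670 tonnes at $4.54/tonne → $80,221.80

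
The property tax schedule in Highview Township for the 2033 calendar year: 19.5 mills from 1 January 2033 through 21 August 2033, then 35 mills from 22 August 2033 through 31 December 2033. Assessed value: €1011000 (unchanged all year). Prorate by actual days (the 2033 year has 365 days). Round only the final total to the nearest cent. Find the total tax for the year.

€25381.64

1 January – 21 August 2033: 233 days at 19.5 mills → €1011000 × 1.95% × 233/365 = €12584.8726
22 August – 31 December 2033: 132 days at 35 mills → €1011000 × 3.5% × 132/365 = €12796.7671
Total = €25381.6397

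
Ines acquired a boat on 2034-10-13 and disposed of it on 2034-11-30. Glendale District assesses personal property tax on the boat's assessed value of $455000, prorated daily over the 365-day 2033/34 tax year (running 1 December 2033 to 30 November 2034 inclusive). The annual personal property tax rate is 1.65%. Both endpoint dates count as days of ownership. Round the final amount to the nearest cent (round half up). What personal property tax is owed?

Days held (2034-10-13 to 2034-11-30): 49 out of 365
Tax = $455000 × 1.65% × 49/365 = $1007.8562

$1007.86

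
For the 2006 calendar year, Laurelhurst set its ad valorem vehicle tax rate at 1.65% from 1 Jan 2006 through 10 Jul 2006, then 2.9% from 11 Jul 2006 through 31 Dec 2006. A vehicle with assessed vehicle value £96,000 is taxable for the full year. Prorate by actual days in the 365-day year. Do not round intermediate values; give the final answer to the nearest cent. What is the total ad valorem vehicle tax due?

£2,156.05

1 Jan – 10 Jul 2006: 191 days at 1.65% → £96,000 × 1.65% × 191/365 = £828.8877
11 Jul – 31 Dec 2006: 174 days at 2.9% → £96,000 × 2.9% × 174/365 = £1,327.1671
Total = £2,156.0548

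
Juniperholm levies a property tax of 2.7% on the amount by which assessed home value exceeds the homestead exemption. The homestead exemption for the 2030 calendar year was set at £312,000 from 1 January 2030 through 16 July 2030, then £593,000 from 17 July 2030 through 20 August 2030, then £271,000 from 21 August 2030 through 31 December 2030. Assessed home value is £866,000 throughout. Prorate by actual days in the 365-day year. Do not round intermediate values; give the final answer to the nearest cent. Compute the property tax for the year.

1 January – 16 July 2030: 197 days, exemption £312,000 → (£866,000 − £312,000) × 2.7% × 197/365 = £8,073.2219
17 July – 20 August 2030: 35 days, exemption £593,000 → (£866,000 − £593,000) × 2.7% × 35/365 = £706.8082
21 August – 31 December 2030: 133 days, exemption £271,000 → (£866,000 − £271,000) × 2.7% × 133/365 = £5,853.8219
Total = £14,633.8521

£14,633.85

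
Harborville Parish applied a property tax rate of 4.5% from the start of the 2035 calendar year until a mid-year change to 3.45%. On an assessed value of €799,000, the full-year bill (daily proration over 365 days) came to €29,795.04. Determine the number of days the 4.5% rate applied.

Let d = days at the first rate; then 365 − d days at the second rate.
€799,000 × [4.5%·d + 3.45%·(365−d)] / 365 = €29,795.04
Solving gives d = 97, so the new rate took effect on 8 April 2035.

97 days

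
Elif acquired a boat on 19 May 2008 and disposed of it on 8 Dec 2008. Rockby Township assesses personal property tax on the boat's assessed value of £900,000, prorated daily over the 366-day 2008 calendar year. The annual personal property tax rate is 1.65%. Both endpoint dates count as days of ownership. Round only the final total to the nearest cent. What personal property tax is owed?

Days held (19 May – 8 Dec 2008): 204 out of 366
Tax = £900,000 × 1.65% × 204/366 = £8,277.0492

£8,277.05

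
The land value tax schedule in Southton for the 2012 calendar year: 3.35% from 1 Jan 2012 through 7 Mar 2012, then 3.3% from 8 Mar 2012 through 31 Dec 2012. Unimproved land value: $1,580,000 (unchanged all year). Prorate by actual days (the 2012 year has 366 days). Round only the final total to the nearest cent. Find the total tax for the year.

1 Jan – 7 Mar 2012: 67 days at 3.35% → $1,580,000 × 3.35% × 67/366 = $9,689.3716
8 Mar – 31 Dec 2012: 299 days at 3.3% → $1,580,000 × 3.3% × 299/366 = $42,595.2459
Total = $52,284.6175

$52,284.62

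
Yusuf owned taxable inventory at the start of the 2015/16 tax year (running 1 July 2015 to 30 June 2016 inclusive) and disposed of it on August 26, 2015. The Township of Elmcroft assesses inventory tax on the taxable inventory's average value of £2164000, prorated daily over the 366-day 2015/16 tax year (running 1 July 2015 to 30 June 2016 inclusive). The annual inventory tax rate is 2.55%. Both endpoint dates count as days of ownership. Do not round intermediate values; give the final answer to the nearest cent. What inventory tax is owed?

£8593.92

Days held (July 1 – August 26, 2015): 57 out of 366
Tax = £2164000 × 2.55% × 57/366 = £8593.9180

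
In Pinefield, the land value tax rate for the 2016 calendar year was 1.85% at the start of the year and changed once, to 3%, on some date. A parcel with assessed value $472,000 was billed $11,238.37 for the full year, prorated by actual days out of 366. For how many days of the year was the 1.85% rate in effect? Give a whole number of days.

Let d = days at the first rate; then 366 − d days at the second rate.
$472,000 × [1.85%·d + 3%·(366−d)] / 366 = $11,238.37
Solving gives d = 197, so the new rate took effect on 16 Jul 2016.

197 days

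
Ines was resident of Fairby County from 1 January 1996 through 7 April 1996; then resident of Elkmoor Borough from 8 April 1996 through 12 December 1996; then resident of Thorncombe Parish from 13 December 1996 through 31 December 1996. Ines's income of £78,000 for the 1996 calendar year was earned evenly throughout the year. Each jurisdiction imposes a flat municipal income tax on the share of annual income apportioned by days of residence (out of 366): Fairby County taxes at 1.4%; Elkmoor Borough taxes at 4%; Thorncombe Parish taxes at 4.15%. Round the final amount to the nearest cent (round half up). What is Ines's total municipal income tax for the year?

Fairby County, 1 January – 7 April 1996: 98 days → £78,000 × 1.4% × 98/366 = £292.3934
Elkmoor Borough, 8 April – 12 December 1996: 249 days → £78,000 × 4% × 249/366 = £2,122.6230
Thorncombe Parish, 13 December – 31 December 1996: 19 days → £78,000 × 4.15% × 19/366 = £168.0410
Total = £2,583.0574

£2,583.06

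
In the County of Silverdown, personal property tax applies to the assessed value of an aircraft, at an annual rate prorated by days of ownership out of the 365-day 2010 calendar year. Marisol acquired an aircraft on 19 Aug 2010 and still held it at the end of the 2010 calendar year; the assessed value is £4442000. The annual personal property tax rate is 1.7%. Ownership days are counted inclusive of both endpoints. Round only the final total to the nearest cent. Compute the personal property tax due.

£27929.84

Days held (19 Aug – 31 Dec 2010): 135 out of 365
Tax = £4442000 × 1.7% × 135/365 = £27929.8356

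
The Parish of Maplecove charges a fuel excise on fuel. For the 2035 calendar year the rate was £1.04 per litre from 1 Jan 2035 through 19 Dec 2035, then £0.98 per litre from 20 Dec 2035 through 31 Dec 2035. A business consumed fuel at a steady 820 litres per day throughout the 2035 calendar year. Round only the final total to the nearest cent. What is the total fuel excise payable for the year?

1 Jan – 19 Dec 2035: 353 days × 820 litres/day = 289,460 litres at £1.04/litre → £301,038.40
20 Dec – 31 Dec 2035: 12 days × 820 litres/day = 9,840 litres at £0.98/litre → £9,643.20

£310,681.60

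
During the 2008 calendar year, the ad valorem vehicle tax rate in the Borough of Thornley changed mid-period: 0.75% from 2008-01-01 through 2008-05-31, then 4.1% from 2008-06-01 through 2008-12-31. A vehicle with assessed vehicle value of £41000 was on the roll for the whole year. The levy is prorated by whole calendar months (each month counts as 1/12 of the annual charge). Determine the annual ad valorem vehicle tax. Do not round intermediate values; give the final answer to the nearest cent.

£1108.71

2008-01-01 to 2008-05-31: 5 months at 0.75% → £41000 × 0.75% × 5/12 = £128.1250
2008-06-01 to 2008-12-31: 7 months at 4.1% → £41000 × 4.1% × 7/12 = £980.5833
Total = £1108.7083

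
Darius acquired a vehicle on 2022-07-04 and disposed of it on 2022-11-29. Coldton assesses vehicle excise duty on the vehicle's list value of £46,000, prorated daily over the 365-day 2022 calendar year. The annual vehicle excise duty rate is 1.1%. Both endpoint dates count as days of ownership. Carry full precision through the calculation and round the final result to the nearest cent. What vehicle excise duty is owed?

Days held (2022-07-04 to 2022-11-29): 149 out of 365
Tax = £46,000 × 1.1% × 149/365 = £206.5589

£206.56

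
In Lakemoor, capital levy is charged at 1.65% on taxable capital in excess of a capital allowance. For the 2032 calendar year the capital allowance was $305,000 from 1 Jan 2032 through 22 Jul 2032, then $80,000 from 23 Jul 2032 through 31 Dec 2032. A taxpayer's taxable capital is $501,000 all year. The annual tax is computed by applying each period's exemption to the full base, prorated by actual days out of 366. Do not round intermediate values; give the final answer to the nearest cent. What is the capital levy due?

$4,877.24

1 Jan – 22 Jul 2032: 204 days, exemption $305,000 → ($501,000 − $305,000) × 1.65% × 204/366 = $1,802.5574
23 Jul – 31 Dec 2032: 162 days, exemption $80,000 → ($501,000 − $80,000) × 1.65% × 162/366 = $3,074.6803
Total = $4,877.2377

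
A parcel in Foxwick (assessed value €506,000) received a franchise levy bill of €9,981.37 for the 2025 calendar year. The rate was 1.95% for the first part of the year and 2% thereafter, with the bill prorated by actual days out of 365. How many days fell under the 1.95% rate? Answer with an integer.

200 days

Let d = days at the first rate; then 365 − d days at the second rate.
€506,000 × [1.95%·d + 2%·(365−d)] / 365 = €9,981.37
Solving gives d = 200, so the new rate took effect on 20 Jul 2025.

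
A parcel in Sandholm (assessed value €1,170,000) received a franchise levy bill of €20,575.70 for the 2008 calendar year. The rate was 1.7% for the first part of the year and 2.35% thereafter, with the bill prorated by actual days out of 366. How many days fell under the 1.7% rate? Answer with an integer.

Let d = days at the first rate; then 366 − d days at the second rate.
€1,170,000 × [1.7%·d + 2.35%·(366−d)] / 366 = €20,575.70
Solving gives d = 333, so the new rate took effect on November 29, 2008.

333 days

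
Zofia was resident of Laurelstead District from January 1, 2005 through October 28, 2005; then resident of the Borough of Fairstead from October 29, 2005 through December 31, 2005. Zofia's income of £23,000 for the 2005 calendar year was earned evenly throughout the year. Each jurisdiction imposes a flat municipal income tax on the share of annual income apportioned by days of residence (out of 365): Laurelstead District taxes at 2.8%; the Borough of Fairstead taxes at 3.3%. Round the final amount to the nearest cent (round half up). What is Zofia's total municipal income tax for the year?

Laurelstead District, January 1 – October 28, 2005: 301 days → £23,000 × 2.8% × 301/365 = £531.0795
The Borough of Fairstead, October 29 – December 31, 2005: 64 days → £23,000 × 3.3% × 64/365 = £133.0849
Total = £664.1644

£664.16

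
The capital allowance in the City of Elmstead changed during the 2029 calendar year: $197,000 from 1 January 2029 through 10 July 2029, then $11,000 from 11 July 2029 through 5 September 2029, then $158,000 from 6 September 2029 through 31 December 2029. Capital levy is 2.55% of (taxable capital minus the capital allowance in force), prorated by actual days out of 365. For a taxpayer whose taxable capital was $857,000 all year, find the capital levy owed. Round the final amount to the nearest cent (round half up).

1 January – 10 July 2029: 191 days, exemption $197,000 → ($857,000 − $197,000) × 2.55% × 191/365 = $8,806.9315
11 July – 5 September 2029: 57 days, exemption $11,000 → ($857,000 − $11,000) × 2.55% × 57/365 = $3,368.9342
6 September – 31 December 2029: 117 days, exemption $158,000 → ($857,000 − $158,000) × 2.55% × 117/365 = $5,713.6068
Total = $17,889.4726

$17,889.47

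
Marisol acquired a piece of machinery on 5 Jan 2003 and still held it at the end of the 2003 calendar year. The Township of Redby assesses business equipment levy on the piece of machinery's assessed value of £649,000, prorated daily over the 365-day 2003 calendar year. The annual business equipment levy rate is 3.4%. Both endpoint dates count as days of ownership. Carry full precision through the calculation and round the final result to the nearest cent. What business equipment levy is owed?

£21,824.18

Days held (5 Jan – 31 Dec 2003): 361 out of 365
Tax = £649,000 × 3.4% × 361/365 = £21,824.1808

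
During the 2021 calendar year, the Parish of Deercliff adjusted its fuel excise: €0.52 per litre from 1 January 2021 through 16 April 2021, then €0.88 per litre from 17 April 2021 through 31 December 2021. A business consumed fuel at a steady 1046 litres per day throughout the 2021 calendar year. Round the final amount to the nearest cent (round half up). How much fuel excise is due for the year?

1 January – 16 April 2021: 106 days × 1046 litres/day = 110,876 litres at €0.52/litre → €57,655.52
17 April – 31 December 2021: 259 days × 1046 litres/day = 270,914 litres at €0.88/litre → €238,404.32

€296,059.84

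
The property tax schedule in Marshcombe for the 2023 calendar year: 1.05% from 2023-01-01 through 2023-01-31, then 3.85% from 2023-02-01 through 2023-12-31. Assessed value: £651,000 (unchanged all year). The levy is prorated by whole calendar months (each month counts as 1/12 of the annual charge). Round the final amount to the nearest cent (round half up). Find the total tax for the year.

£23,544.50

2023-01-01 to 2023-01-31: 1 month at 1.05% → £651,000 × 1.05% × 1/12 = £569.6250
2023-02-01 to 2023-12-31: 11 months at 3.85% → £651,000 × 3.85% × 11/12 = £22,974.8750
Total = £23,544.5000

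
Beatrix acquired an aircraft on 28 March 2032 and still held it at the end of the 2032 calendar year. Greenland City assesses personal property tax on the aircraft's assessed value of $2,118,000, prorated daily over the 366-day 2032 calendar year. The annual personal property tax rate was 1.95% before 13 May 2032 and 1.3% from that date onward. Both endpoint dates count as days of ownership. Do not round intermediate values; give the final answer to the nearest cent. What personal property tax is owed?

$22,719.31

28 March – 12 May 2032: 46 days at 1.95% → $2,118,000 × 1.95% × 46/366 = $5,190.8361
13 May – 31 December 2032: 233 days at 1.3% → $2,118,000 × 1.3% × 233/366 = $17,528.4754
Total = $22,719.3115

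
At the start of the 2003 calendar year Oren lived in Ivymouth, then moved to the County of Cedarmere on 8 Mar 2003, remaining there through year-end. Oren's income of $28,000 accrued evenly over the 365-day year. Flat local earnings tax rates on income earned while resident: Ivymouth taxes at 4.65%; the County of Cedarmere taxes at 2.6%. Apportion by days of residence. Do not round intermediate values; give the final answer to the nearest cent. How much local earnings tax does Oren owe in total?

Ivymouth, 1 Jan – 7 Mar 2003: 66 days → $28,000 × 4.65% × 66/365 = $235.4301
The County of Cedarmere, 8 Mar – 31 Dec 2003: 299 days → $28,000 × 2.6% × 299/365 = $596.3616
Total = $831.7918

$831.79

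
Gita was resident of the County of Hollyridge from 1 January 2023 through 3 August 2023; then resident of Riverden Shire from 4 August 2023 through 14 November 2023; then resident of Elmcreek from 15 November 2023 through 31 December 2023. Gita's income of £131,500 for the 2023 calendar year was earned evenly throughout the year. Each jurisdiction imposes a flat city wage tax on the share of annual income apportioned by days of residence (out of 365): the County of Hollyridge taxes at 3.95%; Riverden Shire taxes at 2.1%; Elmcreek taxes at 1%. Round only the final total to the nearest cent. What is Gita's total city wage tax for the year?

The County of Hollyridge, 1 January – 3 August 2023: 215 days → £131,500 × 3.95% × 215/365 = £3,059.6267
Riverden Shire, 4 August – 14 November 2023: 103 days → £131,500 × 2.1% × 103/365 = £779.2726
Elmcreek, 15 November – 31 December 2023: 47 days → £131,500 × 1% × 47/365 = £169.3288
Total = £4,008.2281

£4,008.23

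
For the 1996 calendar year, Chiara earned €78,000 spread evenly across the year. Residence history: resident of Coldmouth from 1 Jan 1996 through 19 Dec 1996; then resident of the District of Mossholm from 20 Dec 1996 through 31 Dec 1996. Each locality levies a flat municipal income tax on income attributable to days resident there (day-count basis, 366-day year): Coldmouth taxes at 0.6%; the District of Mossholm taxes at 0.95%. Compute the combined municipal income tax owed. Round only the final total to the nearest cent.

Coldmouth, 1 Jan – 19 Dec 1996: 354 days → €78,000 × 0.6% × 354/366 = €452.6557
The District of Mossholm, 20 Dec – 31 Dec 1996: 12 days → €78,000 × 0.95% × 12/366 = €24.2951
Total = €476.9508

€476.95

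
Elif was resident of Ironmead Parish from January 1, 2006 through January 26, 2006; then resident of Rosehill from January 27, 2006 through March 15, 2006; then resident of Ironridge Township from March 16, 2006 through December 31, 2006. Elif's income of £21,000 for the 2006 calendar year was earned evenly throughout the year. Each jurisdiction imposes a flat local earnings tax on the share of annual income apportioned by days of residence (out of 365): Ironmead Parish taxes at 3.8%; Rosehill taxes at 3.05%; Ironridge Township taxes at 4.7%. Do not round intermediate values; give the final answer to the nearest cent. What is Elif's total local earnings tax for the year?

Ironmead Parish, January 1 – January 26, 2006: 26 days → £21,000 × 3.8% × 26/365 = £56.8438
Rosehill, January 27 – March 15, 2006: 48 days → £21,000 × 3.05% × 48/365 = £84.2301
Ironridge Township, March 16 – December 31, 2006: 291 days → £21,000 × 4.7% × 291/365 = £786.8959
Total = £927.9699

£927.97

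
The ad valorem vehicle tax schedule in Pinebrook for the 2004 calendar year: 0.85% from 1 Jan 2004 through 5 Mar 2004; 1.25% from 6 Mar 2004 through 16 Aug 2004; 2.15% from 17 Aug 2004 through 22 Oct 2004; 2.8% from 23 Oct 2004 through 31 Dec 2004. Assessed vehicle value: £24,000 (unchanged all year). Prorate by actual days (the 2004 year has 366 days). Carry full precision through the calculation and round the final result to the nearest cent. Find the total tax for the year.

1 Jan – 5 Mar 2004: 65 days at 0.85% → £24,000 × 0.85% × 65/366 = £36.2295
6 Mar – 16 Aug 2004: 164 days at 1.25% → £24,000 × 1.25% × 164/366 = £134.4262
17 Aug – 22 Oct 2004: 67 days at 2.15% → £24,000 × 2.15% × 67/366 = £94.4590
23 Oct – 31 Dec 2004: 70 days at 2.8% → £24,000 × 2.8% × 70/366 = £128.5246
Total = £393.6393

£393.64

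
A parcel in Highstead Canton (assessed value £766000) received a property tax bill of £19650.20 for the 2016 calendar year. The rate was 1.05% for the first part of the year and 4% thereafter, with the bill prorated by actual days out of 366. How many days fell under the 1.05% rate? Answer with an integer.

Let d = days at the first rate; then 366 − d days at the second rate.
£766000 × [1.05%·d + 4%·(366−d)] / 366 = £19650.20
Solving gives d = 178, so the new rate took effect on 27 Jun 2016.

178 days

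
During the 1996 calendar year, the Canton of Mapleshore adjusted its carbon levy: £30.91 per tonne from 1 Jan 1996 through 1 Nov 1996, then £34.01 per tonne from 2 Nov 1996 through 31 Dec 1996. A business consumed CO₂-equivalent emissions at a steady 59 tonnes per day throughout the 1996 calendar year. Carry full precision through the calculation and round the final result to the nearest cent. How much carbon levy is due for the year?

£678,444.54

1 Jan – 1 Nov 1996: 306 days × 59 tonnes/day = 18,054 tonnes at £30.91/tonne → £558,049.14
2 Nov – 31 Dec 1996: 60 days × 59 tonnes/day = 3,540 tonnes at £34.01/tonne → £120,395.40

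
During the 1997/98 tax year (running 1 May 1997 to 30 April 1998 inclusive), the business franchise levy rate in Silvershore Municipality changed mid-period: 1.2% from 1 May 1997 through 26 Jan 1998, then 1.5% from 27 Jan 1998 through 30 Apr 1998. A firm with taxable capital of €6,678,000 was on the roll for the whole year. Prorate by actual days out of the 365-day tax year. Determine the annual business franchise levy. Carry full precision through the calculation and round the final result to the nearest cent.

€85,295.44

1 May 1997 – 26 Jan 1998: 271 days at 1.2% → €6,678,000 × 1.2% × 271/365 = €59,498.2356
27 Jan – 30 Apr 1998: 94 days at 1.5% → €6,678,000 × 1.5% × 94/365 = €25,797.2055
Total = €85,295.4411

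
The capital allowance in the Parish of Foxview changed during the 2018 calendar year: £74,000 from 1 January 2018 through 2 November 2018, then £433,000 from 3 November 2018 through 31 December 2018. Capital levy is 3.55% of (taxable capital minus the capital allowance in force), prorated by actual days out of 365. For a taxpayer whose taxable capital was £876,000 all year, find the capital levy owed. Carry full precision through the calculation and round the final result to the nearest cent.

1 January – 2 November 2018: 306 days, exemption £74,000 → (£876,000 − £74,000) × 3.55% × 306/365 = £23,868.8384
3 November – 31 December 2018: 59 days, exemption £433,000 → (£876,000 − £433,000) × 3.55% × 59/365 = £2,542.0918
Total = £26,410.9301

£26,410.93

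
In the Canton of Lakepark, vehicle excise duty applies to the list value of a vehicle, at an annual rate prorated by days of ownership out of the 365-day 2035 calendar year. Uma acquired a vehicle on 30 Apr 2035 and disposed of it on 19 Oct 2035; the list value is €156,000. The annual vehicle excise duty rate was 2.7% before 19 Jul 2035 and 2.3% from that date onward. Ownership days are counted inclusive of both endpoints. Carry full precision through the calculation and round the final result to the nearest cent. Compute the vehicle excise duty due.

€1,837.38

30 Apr – 18 Jul 2035: 80 days at 2.7% → €156,000 × 2.7% × 80/365 = €923.1781
19 Jul – 19 Oct 2035: 93 days at 2.3% → €156,000 × 2.3% × 93/365 = €914.2027
Total = €1,837.3808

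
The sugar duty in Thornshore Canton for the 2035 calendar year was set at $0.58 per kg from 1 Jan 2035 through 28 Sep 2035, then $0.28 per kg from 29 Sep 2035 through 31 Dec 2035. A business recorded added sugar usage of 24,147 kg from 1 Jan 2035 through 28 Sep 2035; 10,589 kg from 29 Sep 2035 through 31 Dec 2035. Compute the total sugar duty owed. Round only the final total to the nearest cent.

$16970.18

1 Jan – 28 Sep 2035: 24,147 kg at $0.58/kg → $14005.26
29 Sep – 31 Dec 2035: 10,589 kg at $0.28/kg → $2964.92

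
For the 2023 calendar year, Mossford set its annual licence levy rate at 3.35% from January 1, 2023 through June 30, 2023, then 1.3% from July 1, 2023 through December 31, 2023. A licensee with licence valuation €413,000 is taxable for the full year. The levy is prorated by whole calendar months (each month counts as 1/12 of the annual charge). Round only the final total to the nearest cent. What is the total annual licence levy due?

€9,602.25

January 1 – June 30, 2023: 6 months at 3.35% → €413,000 × 3.35% × 6/12 = €6,917.7500
July 1 – December 31, 2023: 6 months at 1.3% → €413,000 × 1.3% × 6/12 = €2,684.5000
Total = €9,602.2500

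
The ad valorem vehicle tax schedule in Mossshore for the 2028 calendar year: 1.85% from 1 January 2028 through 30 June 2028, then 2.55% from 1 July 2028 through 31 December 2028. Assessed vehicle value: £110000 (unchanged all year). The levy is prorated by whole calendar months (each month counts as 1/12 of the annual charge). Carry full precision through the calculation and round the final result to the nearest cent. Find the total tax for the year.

1 January – 30 June 2028: 6 months at 1.85% → £110000 × 1.85% × 6/12 = £1017.5000
1 July – 31 December 2028: 6 months at 2.55% → £110000 × 2.55% × 6/12 = £1402.5000
Total = £2420.0000

£2420.00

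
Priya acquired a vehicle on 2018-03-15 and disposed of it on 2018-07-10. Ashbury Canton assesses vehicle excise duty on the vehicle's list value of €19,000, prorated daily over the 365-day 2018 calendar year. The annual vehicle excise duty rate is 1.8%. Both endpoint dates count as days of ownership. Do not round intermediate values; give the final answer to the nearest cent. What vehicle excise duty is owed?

Days held (2018-03-15 to 2018-07-10): 118 out of 365
Tax = €19,000 × 1.8% × 118/365 = €110.5644

€110.56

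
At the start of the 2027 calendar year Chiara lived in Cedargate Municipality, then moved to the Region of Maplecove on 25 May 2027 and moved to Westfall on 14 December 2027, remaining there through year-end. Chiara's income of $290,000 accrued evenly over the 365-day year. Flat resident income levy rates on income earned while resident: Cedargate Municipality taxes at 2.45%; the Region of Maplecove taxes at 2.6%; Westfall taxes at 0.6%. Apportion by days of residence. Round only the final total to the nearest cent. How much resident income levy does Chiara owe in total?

Cedargate Municipality, 1 January – 24 May 2027: 144 days → $290,000 × 2.45% × 144/365 = $2,803.0685
The Region of Maplecove, 25 May – 13 December 2027: 203 days → $290,000 × 2.6% × 203/365 = $4,193.4795
Westfall, 14 December – 31 December 2027: 18 days → $290,000 × 0.6% × 18/365 = $85.8082
Total = $7,082.3562

$7,082.36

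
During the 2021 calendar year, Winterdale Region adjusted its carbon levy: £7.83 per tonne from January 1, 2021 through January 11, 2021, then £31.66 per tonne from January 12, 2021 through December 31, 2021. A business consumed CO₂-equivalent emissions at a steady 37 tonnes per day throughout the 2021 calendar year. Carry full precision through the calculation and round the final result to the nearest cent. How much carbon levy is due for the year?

£417869.49

January 1 – January 11, 2021: 11 days × 37 tonnes/day = 407 tonnes at £7.83/tonne → £3186.81
January 12 – December 31, 2021: 354 days × 37 tonnes/day = 13,098 tonnes at £31.66/tonne → £414682.68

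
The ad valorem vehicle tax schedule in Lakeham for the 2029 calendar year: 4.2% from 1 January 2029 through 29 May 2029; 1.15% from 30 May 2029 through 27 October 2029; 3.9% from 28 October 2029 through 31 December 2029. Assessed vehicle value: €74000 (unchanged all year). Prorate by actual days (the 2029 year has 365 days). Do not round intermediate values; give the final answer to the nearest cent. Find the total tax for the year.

1 January – 29 May 2029: 149 days at 4.2% → €74000 × 4.2% × 149/365 = €1268.7452
30 May – 27 October 2029: 151 days at 1.15% → €74000 × 1.15% × 151/365 = €352.0575
28 October – 31 December 2029: 65 days at 3.9% → €74000 × 3.9% × 65/365 = €513.9452
Total = €2134.7479

€2134.75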